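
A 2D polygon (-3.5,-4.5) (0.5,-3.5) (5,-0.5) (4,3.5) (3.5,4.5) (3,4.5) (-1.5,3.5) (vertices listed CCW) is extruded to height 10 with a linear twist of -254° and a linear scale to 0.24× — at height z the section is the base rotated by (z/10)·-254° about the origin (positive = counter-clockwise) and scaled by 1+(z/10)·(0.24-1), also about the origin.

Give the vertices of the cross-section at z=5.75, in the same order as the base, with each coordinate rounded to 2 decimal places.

t = z/height = 5.75/10 = 0.575
s = 1 + (scale-1)·z/height = 1 + (0.24-1)·5.75/10 = 0.563000
θ = twist·z/height = -254°·5.75/10 = -146.0500° = -2.549053 rad
cos θ = -0.829525, sin θ = -0.558469 (intermediates below are computed at full precision and shown rounded to 5 d.p.)
v1: (-3.5,-4.5) → rotate → (0.39023,5.68751) → ×s → (0.21970,3.20207) → (0.22,3.20)
v2: (0.5,-3.5) → rotate → (-2.36940,2.62410) → ×s → (-1.33397,1.47737) → (-1.33,1.48)
v3: (5,-0.5) → rotate → (-4.42686,-2.37758) → ×s → (-2.49232,-1.33858) → (-2.49,-1.34)
v4: (4,3.5) → rotate → (-1.36346,-5.13722) → ×s → (-0.76763,-2.89225) → (-0.77,-2.89)
v5: (3.5,4.5) → rotate → (-0.39023,-5.68751) → ×s → (-0.21970,-3.20207) → (-0.22,-3.20)
v6: (3,4.5) → rotate → (0.02454,-5.40827) → ×s → (0.01381,-3.04486) → (0.01,-3.04)
v7: (-1.5,3.5) → rotate → (3.19893,-2.06563) → ×s → (1.80100,-1.16295) → (1.80,-1.16)

Cross-section at z=5.75: (0.22,3.20) (-1.33,1.48) (-2.49,-1.34) (-0.77,-2.89) (-0.22,-3.20) (0.01,-3.04) (1.80,-1.16)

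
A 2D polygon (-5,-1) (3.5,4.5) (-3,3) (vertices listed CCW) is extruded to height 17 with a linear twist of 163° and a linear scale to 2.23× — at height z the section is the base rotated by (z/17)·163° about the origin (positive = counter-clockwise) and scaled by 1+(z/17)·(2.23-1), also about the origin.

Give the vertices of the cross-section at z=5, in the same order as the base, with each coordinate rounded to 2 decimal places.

t = z/height = 5/17 = 0.294118
s = 1 + (scale-1)·z/height = 1 + (2.23-1)·5/17 = 1.361765
θ = twist·z/height = 163°·5/17 = 47.9412° = 0.836731 rad
cos θ = 0.669893, sin θ = 0.742457 (intermediates below are computed at full precision and shown rounded to 5 d.p.)
v1: (-5,-1) → rotate → (-2.60701,-4.38218) → ×s → (-3.55013,-5.96750) → (-3.55,-5.97)
v2: (3.5,4.5) → rotate → (-0.99643,5.61312) → ×s → (-1.35691,7.64375) → (-1.36,7.64)
v3: (-3,3) → rotate → (-4.23705,-0.21769) → ×s → (-5.76987,-0.29645) → (-5.77,-0.30)

Cross-section at z=5: (-3.55,-5.97) (-1.36,7.64) (-5.77,-0.30)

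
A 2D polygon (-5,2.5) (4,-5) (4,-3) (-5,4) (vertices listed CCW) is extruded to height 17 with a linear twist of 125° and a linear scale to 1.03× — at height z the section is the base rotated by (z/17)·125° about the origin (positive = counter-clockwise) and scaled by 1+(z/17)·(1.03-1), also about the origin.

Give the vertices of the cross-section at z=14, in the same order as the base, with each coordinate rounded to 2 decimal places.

t = z/height = 14/17 = 0.823529
s = 1 + (scale-1)·z/height = 1 + (1.03-1)·14/17 = 1.024706
θ = twist·z/height = 125°·14/17 = 102.9412° = 1.796662 rad
cos θ = -0.223951, sin θ = 0.974601 (intermediates below are computed at full precision and shown rounded to 5 d.p.)
v1: (-5,2.5) → rotate → (-1.31675,-5.43288) → ×s → (-1.34928,-5.56710) → (-1.35,-5.57)
v2: (4,-5) → rotate → (3.97720,5.01815) → ×s → (4.07546,5.14213) → (4.08,5.14)
v3: (4,-3) → rotate → (2.02800,4.57025) → ×s → (2.07810,4.68317) → (2.08,4.68)
v4: (-5,4) → rotate → (-2.77865,-5.76880) → ×s → (-2.84730,-5.91133) → (-2.85,-5.91)

Cross-section at z=14: (-1.35,-5.57) (4.08,5.14) (2.08,4.68) (-2.85,-5.91)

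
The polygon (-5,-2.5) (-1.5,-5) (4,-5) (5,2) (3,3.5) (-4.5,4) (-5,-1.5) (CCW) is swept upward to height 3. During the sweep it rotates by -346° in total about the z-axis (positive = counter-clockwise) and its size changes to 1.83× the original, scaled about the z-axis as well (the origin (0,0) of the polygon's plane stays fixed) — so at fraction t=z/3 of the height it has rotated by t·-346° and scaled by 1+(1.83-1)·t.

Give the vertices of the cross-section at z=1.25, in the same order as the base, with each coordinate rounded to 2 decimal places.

t = z/height = 1.25/3 = 0.416667
s = 1 + (scale-1)·z/height = 1 + (1.83-1)·1.25/3 = 1.345833
θ = twist·z/height = -346°·1.25/3 = -144.1667° = -2.516183 rad
cos θ = -0.810723, sin θ = -0.585429 (intermediates below are computed at full precision and shown rounded to 5 d.p.)
v1: (-5,-2.5) → rotate → (2.59004,4.95396) → ×s → (3.48577,6.66720) → (3.49,6.67)
v2: (-1.5,-5) → rotate → (-1.71106,4.93176) → ×s → (-2.30280,6.63733) → (-2.30,6.64)
v3: (4,-5) → rotate → (-6.17004,1.71190) → ×s → (-8.30385,2.30393) → (-8.30,2.30)
v4: (5,2) → rotate → (-2.88276,-4.54859) → ×s → (-3.87971,-6.12165) → (-3.88,-6.12)
v5: (3,3.5) → rotate → (-0.38317,-4.59382) → ×s → (-0.51568,-6.18252) → (-0.52,-6.18)
v6: (-4.5,4) → rotate → (5.98997,-0.60846) → ×s → (8.06151,-0.81889) → (8.06,-0.82)
v7: (-5,-1.5) → rotate → (3.17547,4.14323) → ×s → (4.27366,5.57610) → (4.27,5.58)

Cross-section at z=1.25: (3.49,6.67) (-2.30,6.64) (-8.30,2.30) (-3.88,-6.12) (-0.52,-6.18) (8.06,-0.82) (4.27,5.58)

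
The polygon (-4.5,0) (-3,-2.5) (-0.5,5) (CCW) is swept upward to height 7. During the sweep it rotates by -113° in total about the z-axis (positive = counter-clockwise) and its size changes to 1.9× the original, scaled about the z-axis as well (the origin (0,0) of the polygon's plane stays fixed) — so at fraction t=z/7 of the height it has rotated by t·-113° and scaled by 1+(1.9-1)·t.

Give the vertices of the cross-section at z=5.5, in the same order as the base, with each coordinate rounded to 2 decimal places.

Cross-section at z=5.5: (-0.16,7.68) (-4.38,5.03) (8.52,1.03)

t = z/height = 5.5/7 = 0.785714
s = 1 + (scale-1)·z/height = 1 + (1.9-1)·5.5/7 = 1.707143
θ = twist·z/height = -113°·5.5/7 = -88.7857° = -1.549603 rad
cos θ = 0.021192, sin θ = -0.999775 (intermediates below are computed at full precision and shown rounded to 5 d.p.)
v1: (-4.5,0) → rotate → (-0.09536,4.49899) → ×s → (-0.16280,7.68042) → (-0.16,7.68)
v2: (-3,-2.5) → rotate → (-2.56301,2.94635) → ×s → (-4.37543,5.02984) → (-4.38,5.03)
v3: (-0.5,5) → rotate → (4.98828,0.60585) → ×s → (8.51571,1.03427) → (8.52,1.03)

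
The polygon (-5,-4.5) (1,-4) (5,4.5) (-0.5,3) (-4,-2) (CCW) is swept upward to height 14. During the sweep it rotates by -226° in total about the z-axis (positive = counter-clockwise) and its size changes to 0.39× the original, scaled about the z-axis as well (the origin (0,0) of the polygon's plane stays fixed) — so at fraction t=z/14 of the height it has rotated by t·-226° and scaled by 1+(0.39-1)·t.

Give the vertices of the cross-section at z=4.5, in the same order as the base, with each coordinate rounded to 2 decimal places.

Cross-section at z=4.5: (-4.65,2.76) (-2.83,-1.73) (4.65,-2.76) (2.18,1.10) (-2.49,2.59)

t = z/height = 4.5/14 = 0.321429
s = 1 + (scale-1)·z/height = 1 + (0.39-1)·4.5/14 = 0.803929
θ = twist·z/height = -226°·4.5/14 = -72.6429° = -1.267857 rad
cos θ = 0.298327, sin θ = -0.954464 (intermediates below are computed at full precision and shown rounded to 5 d.p.)
v1: (-5,-4.5) → rotate → (-5.78672,3.42985) → ×s → (-4.65211,2.75735) → (-4.65,2.76)
v2: (1,-4) → rotate → (-3.51953,-2.14777) → ×s → (-2.82945,-1.72665) → (-2.83,-1.73)
v3: (5,4.5) → rotate → (5.78672,-3.42985) → ×s → (4.65211,-2.75735) → (4.65,-2.76)
v4: (-0.5,3) → rotate → (2.71423,1.37221) → ×s → (2.18205,1.10316) → (2.18,1.10)
v5: (-4,-2) → rotate → (-3.10224,3.22120) → ×s → (-2.49398,2.58962) → (-2.49,2.59)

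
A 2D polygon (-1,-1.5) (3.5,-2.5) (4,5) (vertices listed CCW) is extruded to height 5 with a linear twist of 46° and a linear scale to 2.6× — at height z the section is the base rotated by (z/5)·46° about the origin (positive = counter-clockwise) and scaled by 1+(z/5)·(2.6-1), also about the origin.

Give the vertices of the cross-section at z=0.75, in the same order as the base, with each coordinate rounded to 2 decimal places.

t = z/height = 0.75/5 = 0.15
s = 1 + (scale-1)·z/height = 1 + (2.6-1)·0.75/5 = 1.240000
θ = twist·z/height = 46°·0.75/5 = 6.9000° = 0.120428 rad
cos θ = 0.992757, sin θ = 0.120137 (intermediates below are computed at full precision and shown rounded to 5 d.p.)
v1: (-1,-1.5) → rotate → (-0.81255,-1.60927) → ×s → (-1.00756,-1.99550) → (-1.01,-2.00)
v2: (3.5,-2.5) → rotate → (3.77499,-2.06141) → ×s → (4.68099,-2.55615) → (4.68,-2.56)
v3: (4,5) → rotate → (3.37035,5.44433) → ×s → (4.17923,6.75097) → (4.18,6.75)

Cross-section at z=0.75: (-1.01,-2.00) (4.68,-2.56) (4.18,6.75)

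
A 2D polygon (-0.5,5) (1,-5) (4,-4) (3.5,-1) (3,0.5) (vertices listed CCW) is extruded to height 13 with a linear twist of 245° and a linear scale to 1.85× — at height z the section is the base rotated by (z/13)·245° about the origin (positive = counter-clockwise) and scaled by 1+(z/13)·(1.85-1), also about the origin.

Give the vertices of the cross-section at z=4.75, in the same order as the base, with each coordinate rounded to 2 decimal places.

t = z/height = 4.75/13 = 0.365385
s = 1 + (scale-1)·z/height = 1 + (1.85-1)·4.75/13 = 1.310577
θ = twist·z/height = 245°·4.75/13 = 89.5192° = 1.562405 rad
cos θ = 0.008391, sin θ = 0.999965 (intermediates below are computed at full precision and shown rounded to 5 d.p.)
v1: (-0.5,5) → rotate → (-5.00402,-0.45803) → ×s → (-6.55815,-0.60028) → (-6.56,-0.60)
v2: (1,-5) → rotate → (5.00821,0.95801) → ×s → (6.56365,1.25555) → (6.56,1.26)
v3: (4,-4) → rotate → (4.03342,3.96630) → ×s → (5.28611,5.19814) → (5.29,5.20)
v4: (3.5,-1) → rotate → (1.02933,3.49149) → ×s → (1.34902,4.57586) → (1.35,4.58)
v5: (3,0.5) → rotate → (-0.47481,3.00409) → ×s → (-0.62227,3.93709) → (-0.62,3.94)

Cross-section at z=4.75: (-6.56,-0.60) (6.56,1.26) (5.29,5.20) (1.35,4.58) (-0.62,3.94)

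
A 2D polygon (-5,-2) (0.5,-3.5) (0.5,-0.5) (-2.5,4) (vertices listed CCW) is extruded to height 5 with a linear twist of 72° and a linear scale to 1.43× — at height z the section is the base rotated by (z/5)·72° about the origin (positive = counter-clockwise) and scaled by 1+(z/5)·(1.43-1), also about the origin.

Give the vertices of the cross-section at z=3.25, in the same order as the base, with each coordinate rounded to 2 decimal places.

Cross-section at z=3.25: (-2.51,-6.42) (3.70,-2.60) (0.90,0.03) (-5.92,1.17)

t = z/height = 3.25/5 = 0.65
s = 1 + (scale-1)·z/height = 1 + (1.43-1)·3.25/5 = 1.279500
θ = twist·z/height = 72°·3.25/5 = 46.8000° = 0.816814 rad
cos θ = 0.684547, sin θ = 0.728969 (intermediates below are computed at full precision and shown rounded to 5 d.p.)
v1: (-5,-2) → rotate → (-1.96480,-5.01394) → ×s → (-2.51396,-6.41533) → (-2.51,-6.42)
v2: (0.5,-3.5) → rotate → (2.89366,-2.03143) → ×s → (3.70244,-2.59922) → (3.70,-2.60)
v3: (0.5,-0.5) → rotate → (0.70676,0.02221) → ×s → (0.90430,0.02842) → (0.90,0.03)
v4: (-2.5,4) → rotate → (-4.62724,0.91577) → ×s → (-5.92056,1.17172) → (-5.92,1.17)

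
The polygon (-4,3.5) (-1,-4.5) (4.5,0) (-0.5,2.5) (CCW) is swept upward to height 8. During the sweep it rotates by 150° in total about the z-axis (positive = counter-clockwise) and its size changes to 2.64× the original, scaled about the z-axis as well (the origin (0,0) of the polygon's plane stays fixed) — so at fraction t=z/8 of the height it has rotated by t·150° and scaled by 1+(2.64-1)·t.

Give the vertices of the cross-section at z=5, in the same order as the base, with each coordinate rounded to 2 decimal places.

Cross-section at z=5: (-6.54,-8.55) (9.23,-1.42) (-0.60,9.09) (-4.99,-1.34)

t = z/height = 5/8 = 0.625
s = 1 + (scale-1)·z/height = 1 + (2.64-1)·5/8 = 2.025000
θ = twist·z/height = 150°·5/8 = 93.7500° = 1.636246 rad
cos θ = -0.065403, sin θ = 0.997859 (intermediates below are computed at full precision and shown rounded to 5 d.p.)
v1: (-4,3.5) → rotate → (-3.23089,-4.22035) → ×s → (-6.54256,-8.54620) → (-6.54,-8.55)
v2: (-1,-4.5) → rotate → (4.55577,-0.70354) → ×s → (9.22543,-1.42468) → (9.23,-1.42)
v3: (4.5,0) → rotate → (-0.29431,4.49037) → ×s → (-0.59599,9.09299) → (-0.60,9.09)
v4: (-0.5,2.5) → rotate → (-2.46195,-0.66244) → ×s → (-4.98544,-1.34144) → (-4.99,-1.34)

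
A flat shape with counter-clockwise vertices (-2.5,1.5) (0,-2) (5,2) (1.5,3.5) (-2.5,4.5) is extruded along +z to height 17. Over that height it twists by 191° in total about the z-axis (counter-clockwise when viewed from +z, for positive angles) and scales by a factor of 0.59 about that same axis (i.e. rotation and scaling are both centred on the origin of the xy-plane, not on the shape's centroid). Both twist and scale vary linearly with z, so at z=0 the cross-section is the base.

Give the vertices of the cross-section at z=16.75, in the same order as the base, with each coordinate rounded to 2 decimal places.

t = z/height = 16.75/17 = 0.985294
s = 1 + (scale-1)·z/height = 1 + (0.59-1)·16.75/17 = 0.596029
θ = twist·z/height = 191°·16.75/17 = 188.1912° = 3.284556 rad
cos θ = -0.989798, sin θ = -0.142477 (intermediates below are computed at full precision and shown rounded to 5 d.p.)
v1: (-2.5,1.5) → rotate → (2.68821,-1.12851) → ×s → (1.60225,-0.67262) → (1.60,-0.67)
v2: (0,-2) → rotate → (-0.28495,1.97960) → ×s → (-0.16984,1.17990) → (-0.17,1.18)
v3: (5,2) → rotate → (-4.66404,-2.69198) → ×s → (-2.77990,-1.60450) → (-2.78,-1.60)
v4: (1.5,3.5) → rotate → (-0.98603,-3.67801) → ×s → (-0.58770,-2.19220) → (-0.59,-2.19)
v5: (-2.5,4.5) → rotate → (3.11564,-4.09790) → ×s → (1.85701,-2.44247) → (1.86,-2.44)

Cross-section at z=16.75: (1.60,-0.67) (-0.17,1.18) (-2.78,-1.60) (-0.59,-2.19) (1.86,-2.44)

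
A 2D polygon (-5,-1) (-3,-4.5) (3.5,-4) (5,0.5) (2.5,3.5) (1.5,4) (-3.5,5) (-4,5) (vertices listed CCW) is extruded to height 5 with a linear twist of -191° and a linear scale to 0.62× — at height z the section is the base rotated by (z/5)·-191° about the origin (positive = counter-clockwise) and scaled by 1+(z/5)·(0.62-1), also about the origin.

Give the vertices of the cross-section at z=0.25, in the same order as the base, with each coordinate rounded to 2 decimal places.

Cross-section at z=0.25: (-5.00,-0.15) (-3.63,-3.87) (2.73,-4.44) (4.92,-0.33) (2.99,2.98) (2.10,3.63) (-2.57,5.41) (-3.06,5.49)

t = z/height = 0.25/5 = 0.05
s = 1 + (scale-1)·z/height = 1 + (0.62-1)·0.25/5 = 0.981000
θ = twist·z/height = -191°·0.25/5 = -9.5500° = -0.166679 rad
cos θ = 0.986141, sin θ = -0.165908 (intermediates below are computed at full precision and shown rounded to 5 d.p.)
v1: (-5,-1) → rotate → (-5.09661,-0.15660) → ×s → (-4.99978,-0.15362) → (-5.00,-0.15)
v2: (-3,-4.5) → rotate → (-3.70501,-3.93991) → ×s → (-3.63462,-3.86505) → (-3.63,-3.87)
v3: (3.5,-4) → rotate → (2.78786,-4.52524) → ×s → (2.73489,-4.43926) → (2.73,-4.44)
v4: (5,0.5) → rotate → (5.01366,-0.33647) → ×s → (4.91840,-0.33008) → (4.92,-0.33)
v5: (2.5,3.5) → rotate → (3.04603,3.03672) → ×s → (2.98816,2.97903) → (2.99,2.98)
v6: (1.5,4) → rotate → (2.14284,3.69570) → ×s → (2.10213,3.62548) → (2.10,3.63)
v7: (-3.5,5) → rotate → (-2.62195,5.51138) → ×s → (-2.57214,5.40667) → (-2.57,5.41)
v8: (-4,5) → rotate → (-3.11502,5.59434) → ×s → (-3.05584,5.48805) → (-3.06,5.49)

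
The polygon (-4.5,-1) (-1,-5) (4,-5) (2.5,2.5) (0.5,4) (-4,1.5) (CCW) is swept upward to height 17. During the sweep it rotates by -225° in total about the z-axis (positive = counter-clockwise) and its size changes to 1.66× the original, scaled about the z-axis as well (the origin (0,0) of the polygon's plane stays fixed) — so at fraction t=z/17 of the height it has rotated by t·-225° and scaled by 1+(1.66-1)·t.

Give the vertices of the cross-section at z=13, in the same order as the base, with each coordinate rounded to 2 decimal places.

Cross-section at z=13: (6.50,2.43) (0.45,7.66) (-7.00,6.62) (-3.21,-4.25) (0.09,-6.07) (6.27,-1.40)

t = z/height = 13/17 = 0.764706
s = 1 + (scale-1)·z/height = 1 + (1.66-1)·13/17 = 1.504706
θ = twist·z/height = -225°·13/17 = -172.0588° = -3.002993 rad
cos θ = -0.990410, sin θ = -0.138156 (intermediates below are computed at full precision and shown rounded to 5 d.p.)
v1: (-4.5,-1) → rotate → (4.31869,1.61211) → ×s → (6.49836,2.42576) → (6.50,2.43)
v2: (-1,-5) → rotate → (0.29963,5.09021) → ×s → (0.45085,7.65927) → (0.45,7.66)
v3: (4,-5) → rotate → (-4.65242,4.39943) → ×s → (-7.00053,6.61984) → (-7.00,6.62)
v4: (2.5,2.5) → rotate → (-2.13064,-2.82142) → ×s → (-3.20598,-4.24540) → (-3.21,-4.25)
v5: (0.5,4) → rotate → (0.05742,-4.03072) → ×s → (0.08640,-6.06505) → (0.09,-6.07)
v6: (-4,1.5) → rotate → (4.16888,-0.93299) → ×s → (6.27293,-1.40388) → (6.27,-1.40)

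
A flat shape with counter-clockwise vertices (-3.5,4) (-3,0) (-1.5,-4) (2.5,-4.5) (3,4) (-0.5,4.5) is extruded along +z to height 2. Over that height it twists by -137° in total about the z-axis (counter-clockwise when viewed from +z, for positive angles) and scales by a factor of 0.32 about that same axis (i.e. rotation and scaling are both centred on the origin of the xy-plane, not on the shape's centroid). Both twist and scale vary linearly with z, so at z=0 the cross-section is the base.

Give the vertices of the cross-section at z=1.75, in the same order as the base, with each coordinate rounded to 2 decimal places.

Cross-section at z=1.75: (2.11,0.42) (0.61,1.05) (-1.10,1.33) (-2.08,0.03) (0.80,-1.86) (1.68,-0.73)

t = z/height = 1.75/2 = 0.875
s = 1 + (scale-1)·z/height = 1 + (0.32-1)·1.75/2 = 0.405000
θ = twist·z/height = -137°·1.75/2 = -119.8750° = -2.092213 rad
cos θ = -0.498109, sin θ = -0.867114 (intermediates below are computed at full precision and shown rounded to 5 d.p.)
v1: (-3.5,4) → rotate → (5.21184,1.04246) → ×s → (2.11080,0.42220) → (2.11,0.42)
v2: (-3,0) → rotate → (1.49433,2.60134) → ×s → (0.60520,1.05354) → (0.61,1.05)
v3: (-1.5,-4) → rotate → (-2.72129,3.29311) → ×s → (-1.10212,1.33371) → (-1.10,1.33)
v4: (2.5,-4.5) → rotate → (-5.14729,0.07371) → ×s → (-2.08465,0.02985) → (-2.08,0.03)
v5: (3,4) → rotate → (1.97413,-4.59378) → ×s → (0.79952,-1.86048) → (0.80,-1.86)
v6: (-0.5,4.5) → rotate → (4.15107,-1.80794) → ×s → (1.68118,-0.73221) → (1.68,-0.73)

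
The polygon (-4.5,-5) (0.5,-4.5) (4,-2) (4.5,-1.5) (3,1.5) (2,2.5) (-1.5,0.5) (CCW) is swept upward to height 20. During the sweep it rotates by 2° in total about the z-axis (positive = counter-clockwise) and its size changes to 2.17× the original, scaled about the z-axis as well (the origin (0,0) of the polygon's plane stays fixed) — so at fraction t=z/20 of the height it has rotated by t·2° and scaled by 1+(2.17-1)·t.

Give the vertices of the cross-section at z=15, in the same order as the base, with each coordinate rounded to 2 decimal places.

t = z/height = 15/20 = 0.75
s = 1 + (scale-1)·z/height = 1 + (2.17-1)·15/20 = 1.877500
θ = twist·z/height = 2°·15/20 = 1.5000° = 0.026180 rad
cos θ = 0.999657, sin θ = 0.026177 (intermediates below are computed at full precision and shown rounded to 5 d.p.)
v1: (-4.5,-5) → rotate → (-4.36757,-5.11608) → ×s → (-8.20012,-9.60545) → (-8.20,-9.61)
v2: (0.5,-4.5) → rotate → (0.61762,-4.48537) → ×s → (1.15959,-8.42128) → (1.16,-8.42)
v3: (4,-2) → rotate → (4.05098,-1.89461) → ×s → (7.60572,-3.55712) → (7.61,-3.56)
v4: (4.5,-1.5) → rotate → (4.53772,-1.38169) → ×s → (8.51958,-2.59412) → (8.52,-2.59)
v5: (3,1.5) → rotate → (2.95971,1.57802) → ×s → (5.55685,2.96273) → (5.56,2.96)
v6: (2,2.5) → rotate → (1.93387,2.55150) → ×s → (3.63085,4.79044) → (3.63,4.79)
v7: (-1.5,0.5) → rotate → (-1.51257,0.46056) → ×s → (-2.83986,0.86471) → (-2.84,0.86)

Cross-section at z=15: (-8.20,-9.61) (1.16,-8.42) (7.61,-3.56) (8.52,-2.59) (5.56,2.96) (3.63,4.79) (-2.84,0.86)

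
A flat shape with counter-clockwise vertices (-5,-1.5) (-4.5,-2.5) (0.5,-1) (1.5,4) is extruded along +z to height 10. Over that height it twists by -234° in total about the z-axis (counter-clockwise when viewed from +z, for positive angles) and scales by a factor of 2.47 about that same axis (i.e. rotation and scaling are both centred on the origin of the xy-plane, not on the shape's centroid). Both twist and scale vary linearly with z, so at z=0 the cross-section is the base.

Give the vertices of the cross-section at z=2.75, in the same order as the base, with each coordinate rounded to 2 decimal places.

t = z/height = 2.75/10 = 0.275
s = 1 + (scale-1)·z/height = 1 + (2.47-1)·2.75/10 = 1.404250
θ = twist·z/height = -234°·2.75/10 = -64.3500° = -1.123119 rad
cos θ = 0.432873, sin θ = -0.901455 (intermediates below are computed at full precision and shown rounded to 5 d.p.)
v1: (-5,-1.5) → rotate → (-3.51655,3.85797) → ×s → (-4.93811,5.41755) → (-4.94,5.42)
v2: (-4.5,-2.5) → rotate → (-4.20156,2.97437) → ×s → (-5.90005,4.17675) → (-5.90,4.18)
v3: (0.5,-1) → rotate → (-0.68502,-0.88360) → ×s → (-0.96194,-1.24080) → (-0.96,-1.24)
v4: (1.5,4) → rotate → (4.25513,0.37931) → ×s → (5.97527,0.53264) → (5.98,0.53)

Cross-section at z=2.75: (-4.94,5.42) (-5.90,4.18) (-0.96,-1.24) (5.98,0.53)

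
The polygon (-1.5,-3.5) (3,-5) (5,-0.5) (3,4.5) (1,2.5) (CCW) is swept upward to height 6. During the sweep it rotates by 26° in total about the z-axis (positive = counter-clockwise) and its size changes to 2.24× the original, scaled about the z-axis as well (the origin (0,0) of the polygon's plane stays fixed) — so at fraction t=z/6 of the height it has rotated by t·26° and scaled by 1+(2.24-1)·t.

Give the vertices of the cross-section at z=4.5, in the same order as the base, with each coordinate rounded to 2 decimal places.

Cross-section at z=4.5: (-0.47,-7.33) (8.68,-7.16) (9.42,2.31) (2.56,10.12) (0.21,5.19)

t = z/height = 4.5/6 = 0.75
s = 1 + (scale-1)·z/height = 1 + (2.24-1)·4.5/6 = 1.930000
θ = twist·z/height = 26°·4.5/6 = 19.5000° = 0.340339 rad
cos θ = 0.942641, sin θ = 0.333807 (intermediates below are computed at full precision and shown rounded to 5 d.p.)
v1: (-1.5,-3.5) → rotate → (-0.24564,-3.79996) → ×s → (-0.47408,-7.33391) → (-0.47,-7.33)
v2: (3,-5) → rotate → (4.49696,-3.71179) → ×s → (8.67913,-7.16375) → (8.68,-7.16)
v3: (5,-0.5) → rotate → (4.88011,1.19771) → ×s → (9.41861,2.31159) → (9.42,2.31)
v4: (3,4.5) → rotate → (1.32579,5.24331) → ×s → (2.55878,10.11958) → (2.56,10.12)
v5: (1,2.5) → rotate → (0.10812,2.69041) → ×s → (0.20868,5.19249) → (0.21,5.19)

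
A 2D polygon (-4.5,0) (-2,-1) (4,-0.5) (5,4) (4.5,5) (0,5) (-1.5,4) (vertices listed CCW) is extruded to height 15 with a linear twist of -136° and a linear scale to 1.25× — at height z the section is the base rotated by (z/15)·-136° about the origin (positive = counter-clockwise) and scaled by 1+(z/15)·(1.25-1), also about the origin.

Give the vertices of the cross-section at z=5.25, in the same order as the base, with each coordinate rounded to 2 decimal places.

t = z/height = 5.25/15 = 0.35
s = 1 + (scale-1)·z/height = 1 + (1.25-1)·5.25/15 = 1.087500
θ = twist·z/height = -136°·5.25/15 = -47.6000° = -0.830777 rad
cos θ = 0.674302, sin θ = -0.738455 (intermediates below are computed at full precision and shown rounded to 5 d.p.)
v1: (-4.5,0) → rotate → (-3.03436,3.32305) → ×s → (-3.29987,3.61382) → (-3.30,3.61)
v2: (-2,-1) → rotate → (-2.08706,0.80261) → ×s → (-2.26968,0.87284) → (-2.27,0.87)
v3: (4,-0.5) → rotate → (2.32798,-3.29097) → ×s → (2.53168,-3.57893) → (2.53,-3.58)
v4: (5,4) → rotate → (6.32533,-0.99507) → ×s → (6.87880,-1.08214) → (6.88,-1.08)
v5: (4.5,5) → rotate → (6.72664,0.04846) → ×s → (7.31522,0.05270) → (7.32,0.05)
v6: (0,5) → rotate → (3.69228,3.37151) → ×s → (4.01535,3.66652) → (4.02,3.67)
v7: (-1.5,4) → rotate → (1.94237,3.80489) → ×s → (2.11232,4.13782) → (2.11,4.14)

Cross-section at z=5.25: (-3.30,3.61) (-2.27,0.87) (2.53,-3.58) (6.88,-1.08) (7.32,0.05) (4.02,3.67) (2.11,4.14)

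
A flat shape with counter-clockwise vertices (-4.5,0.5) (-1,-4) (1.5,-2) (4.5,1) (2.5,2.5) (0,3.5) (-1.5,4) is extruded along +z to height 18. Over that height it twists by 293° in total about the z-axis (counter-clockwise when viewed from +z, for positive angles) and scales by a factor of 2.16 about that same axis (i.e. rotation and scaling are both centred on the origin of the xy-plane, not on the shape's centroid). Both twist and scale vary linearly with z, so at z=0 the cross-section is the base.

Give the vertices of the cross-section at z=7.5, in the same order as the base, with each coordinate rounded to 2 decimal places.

t = z/height = 7.5/18 = 0.416667
s = 1 + (scale-1)·z/height = 1 + (2.16-1)·7.5/18 = 1.483333
θ = twist·z/height = 293°·7.5/18 = 122.0833° = 2.130756 rad
cos θ = -0.531152, sin θ = 0.847276 (intermediates below are computed at full precision and shown rounded to 5 d.p.)
v1: (-4.5,0.5) → rotate → (1.96655,-4.07832) → ×s → (2.91704,-6.04951) → (2.92,-6.05)
v2: (-1,-4) → rotate → (3.92026,1.27733) → ×s → (5.81505,1.89471) → (5.82,1.89)
v3: (1.5,-2) → rotate → (0.89782,2.33322) → ×s → (1.33177,3.46094) → (1.33,3.46)
v4: (4.5,1) → rotate → (-3.23746,3.28159) → ×s → (-4.80223,4.86769) → (-4.80,4.87)
v5: (2.5,2.5) → rotate → (-3.44607,0.79031) → ×s → (-5.11167,1.17229) → (-5.11,1.17)
v6: (0,3.5) → rotate → (-2.96547,-1.85903) → ×s → (-4.39878,-2.75756) → (-4.40,-2.76)
v7: (-1.5,4) → rotate → (-2.59238,-3.39552) → ×s → (-3.84536,-5.03669) → (-3.85,-5.04)

Cross-section at z=7.5: (2.92,-6.05) (5.82,1.89) (1.33,3.46) (-4.80,4.87) (-5.11,1.17) (-4.40,-2.76) (-3.85,-5.04)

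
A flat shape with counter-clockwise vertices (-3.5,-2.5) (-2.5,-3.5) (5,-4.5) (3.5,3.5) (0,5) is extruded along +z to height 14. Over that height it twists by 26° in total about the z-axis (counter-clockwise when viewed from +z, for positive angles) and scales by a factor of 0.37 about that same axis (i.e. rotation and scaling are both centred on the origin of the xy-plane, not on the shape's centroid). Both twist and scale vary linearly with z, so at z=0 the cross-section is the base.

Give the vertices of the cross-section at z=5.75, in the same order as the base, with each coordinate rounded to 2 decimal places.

Cross-section at z=5.75: (-2.21,-2.30) (-1.34,-2.89) (4.26,-2.59) (2.07,3.03) (-0.69,3.64)

t = z/height = 5.75/14 = 0.410714
s = 1 + (scale-1)·z/height = 1 + (0.37-1)·5.75/14 = 0.741250
θ = twist·z/height = 26°·5.75/14 = 10.6786° = 0.186376 rad
cos θ = 0.982682, sin θ = 0.185299 (intermediates below are computed at full precision and shown rounded to 5 d.p.)
v1: (-3.5,-2.5) → rotate → (-2.97614,-3.10525) → ×s → (-2.20606,-2.30177) → (-2.21,-2.30)
v2: (-2.5,-3.5) → rotate → (-1.80816,-3.90264) → ×s → (-1.34030,-2.89283) → (-1.34,-2.89)
v3: (5,-4.5) → rotate → (5.74726,-3.49557) → ×s → (4.26015,-2.59109) → (4.26,-2.59)
v4: (3.5,3.5) → rotate → (2.79084,4.08793) → ×s → (2.06871,3.03018) → (2.07,3.03)
v5: (0,5) → rotate → (-0.92650,4.91341) → ×s → (-0.68676,3.64207) → (-0.69,3.64)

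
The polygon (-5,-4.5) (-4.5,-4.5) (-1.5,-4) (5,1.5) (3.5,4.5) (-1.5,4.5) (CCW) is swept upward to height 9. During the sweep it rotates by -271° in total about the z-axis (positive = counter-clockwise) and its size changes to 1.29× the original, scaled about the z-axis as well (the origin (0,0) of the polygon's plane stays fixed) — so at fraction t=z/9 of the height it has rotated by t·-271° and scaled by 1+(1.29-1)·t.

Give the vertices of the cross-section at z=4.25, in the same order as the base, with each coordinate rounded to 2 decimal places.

t = z/height = 4.25/9 = 0.472222
s = 1 + (scale-1)·z/height = 1 + (1.29-1)·4.25/9 = 1.136944
θ = twist·z/height = -271°·4.25/9 = -127.9722° = -2.233537 rad
cos θ = -0.615279, sin θ = -0.788309 (intermediates below are computed at full precision and shown rounded to 5 d.p.)
v1: (-5,-4.5) → rotate → (-0.47099,6.71030) → ×s → (-0.53549,7.62924) → (-0.54,7.63)
v2: (-4.5,-4.5) → rotate → (-0.77863,6.31615) → ×s → (-0.88526,7.18111) → (-0.89,7.18)
v3: (-1.5,-4) → rotate → (-2.23032,3.64358) → ×s → (-2.53575,4.14255) → (-2.54,4.14)
v4: (5,1.5) → rotate → (-1.89393,-4.86446) → ×s → (-2.15330,-5.53063) → (-2.15,-5.53)
v5: (3.5,4.5) → rotate → (1.39391,-5.52784) → ×s → (1.58480,-6.28485) → (1.58,-6.28)
v6: (-1.5,4.5) → rotate → (4.47031,-1.58629) → ×s → (5.08249,-1.80353) → (5.08,-1.80)

Cross-section at z=4.25: (-0.54,7.63) (-0.89,7.18) (-2.54,4.14) (-2.15,-5.53) (1.58,-6.28) (5.08,-1.80)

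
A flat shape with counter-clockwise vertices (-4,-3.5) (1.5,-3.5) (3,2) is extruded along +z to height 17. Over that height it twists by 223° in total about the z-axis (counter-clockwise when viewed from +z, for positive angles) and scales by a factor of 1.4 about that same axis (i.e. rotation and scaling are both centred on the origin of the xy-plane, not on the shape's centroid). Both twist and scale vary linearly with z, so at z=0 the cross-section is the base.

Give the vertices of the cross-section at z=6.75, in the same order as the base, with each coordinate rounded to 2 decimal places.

Cross-section at z=6.75: (3.94,-4.74) (4.10,1.63) (-2.23,3.53)

t = z/height = 6.75/17 = 0.397059
s = 1 + (scale-1)·z/height = 1 + (1.4-1)·6.75/17 = 1.158824
θ = twist·z/height = 223°·6.75/17 = 88.5441° = 1.545386 rad
cos θ = 0.025407, sin θ = 0.999677 (intermediates below are computed at full precision and shown rounded to 5 d.p.)
v1: (-4,-3.5) → rotate → (3.39724,-4.08763) → ×s → (3.93680,-4.73685) → (3.94,-4.74)
v2: (1.5,-3.5) → rotate → (3.53698,1.41059) → ×s → (4.09874,1.63463) → (4.10,1.63)
v3: (3,2) → rotate → (-1.92313,3.04985) → ×s → (-2.22857,3.53423) → (-2.23,3.53)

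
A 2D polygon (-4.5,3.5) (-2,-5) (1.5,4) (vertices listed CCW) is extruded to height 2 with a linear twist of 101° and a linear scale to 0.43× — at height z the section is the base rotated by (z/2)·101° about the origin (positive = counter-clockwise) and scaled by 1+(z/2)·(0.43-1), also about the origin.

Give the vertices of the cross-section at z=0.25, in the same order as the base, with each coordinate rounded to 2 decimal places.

t = z/height = 0.25/2 = 0.125
s = 1 + (scale-1)·z/height = 1 + (0.43-1)·0.25/2 = 0.928750
θ = twist·z/height = 101°·0.25/2 = 12.6250° = 0.220348 rad
cos θ = 0.975821, sin θ = 0.218569 (intermediates below are computed at full precision and shown rounded to 5 d.p.)
v1: (-4.5,3.5) → rotate → (-5.15619,2.43181) → ×s → (-4.78881,2.25855) → (-4.79,2.26)
v2: (-2,-5) → rotate → (-0.85880,-5.31625) → ×s → (-0.79761,-4.93746) → (-0.80,-4.94)
v3: (1.5,4) → rotate → (0.58946,4.23114) → ×s → (0.54746,3.92967) → (0.55,3.93)

Cross-section at z=0.25: (-4.79,2.26) (-0.80,-4.94) (0.55,3.93)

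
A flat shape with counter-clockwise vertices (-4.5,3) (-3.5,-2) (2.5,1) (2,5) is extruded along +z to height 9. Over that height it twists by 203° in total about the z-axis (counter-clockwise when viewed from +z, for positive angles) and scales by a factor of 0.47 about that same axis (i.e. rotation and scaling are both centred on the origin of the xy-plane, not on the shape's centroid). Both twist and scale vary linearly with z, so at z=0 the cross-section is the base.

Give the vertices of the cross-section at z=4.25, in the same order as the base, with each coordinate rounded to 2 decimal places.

t = z/height = 4.25/9 = 0.472222
s = 1 + (scale-1)·z/height = 1 + (0.47-1)·4.25/9 = 0.749722
θ = twist·z/height = 203°·4.25/9 = 95.8611° = 1.673092 rad
cos θ = -0.102117, sin θ = 0.994772 (intermediates below are computed at full precision and shown rounded to 5 d.p.)
v1: (-4.5,3) → rotate → (-2.52479,-4.78283) → ×s → (-1.89289,-3.58579) → (-1.89,-3.59)
v2: (-3.5,-2) → rotate → (2.34696,-3.27747) → ×s → (1.75956,-2.45719) → (1.76,-2.46)
v3: (2.5,1) → rotate → (-1.25007,2.38481) → ×s → (-0.93720,1.78795) → (-0.94,1.79)
v4: (2,5) → rotate → (-5.17810,1.47896) → ×s → (-3.88213,1.10881) → (-3.88,1.11)

Cross-section at z=4.25: (-1.89,-3.59) (1.76,-2.46) (-0.94,1.79) (-3.88,1.11)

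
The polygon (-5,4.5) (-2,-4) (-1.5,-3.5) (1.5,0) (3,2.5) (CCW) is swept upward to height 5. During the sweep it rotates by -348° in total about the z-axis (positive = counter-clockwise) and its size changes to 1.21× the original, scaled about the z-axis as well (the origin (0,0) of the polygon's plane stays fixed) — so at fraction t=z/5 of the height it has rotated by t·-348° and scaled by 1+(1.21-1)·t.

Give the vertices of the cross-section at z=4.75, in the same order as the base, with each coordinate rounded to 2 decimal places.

Cross-section at z=4.75: (-7.87,1.76) (0.27,-5.36) (0.49,-4.54) (1.57,0.88) (1.66,4.38)

t = z/height = 4.75/5 = 0.95
s = 1 + (scale-1)·z/height = 1 + (1.21-1)·4.75/5 = 1.199500
θ = twist·z/height = -348°·4.75/5 = -330.6000° = -5.770059 rad
cos θ = 0.871214, sin θ = 0.490904 (intermediates below are computed at full precision and shown rounded to 5 d.p.)
v1: (-5,4.5) → rotate → (-6.56514,1.46594) → ×s → (-7.87488,1.75840) → (-7.87,1.76)
v2: (-2,-4) → rotate → (0.22119,-4.46666) → ×s → (0.26531,-5.35776) → (0.27,-5.36)
v3: (-1.5,-3.5) → rotate → (0.41134,-3.78560) → ×s → (0.49341,-4.54083) → (0.49,-4.54)
v4: (1.5,0) → rotate → (1.30682,0.73636) → ×s → (1.56753,0.88326) → (1.57,0.88)
v5: (3,2.5) → rotate → (1.38638,3.65075) → ×s → (1.66297,4.37907) → (1.66,4.38)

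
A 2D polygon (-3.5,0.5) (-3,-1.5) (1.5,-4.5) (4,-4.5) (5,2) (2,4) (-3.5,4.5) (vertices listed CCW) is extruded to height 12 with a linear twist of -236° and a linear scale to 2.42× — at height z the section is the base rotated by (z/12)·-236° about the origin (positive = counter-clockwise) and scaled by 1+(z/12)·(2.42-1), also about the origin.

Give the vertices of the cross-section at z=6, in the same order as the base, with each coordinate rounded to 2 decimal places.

t = z/height = 6/12 = 0.5
s = 1 + (scale-1)·z/height = 1 + (2.42-1)·6/12 = 1.710000
θ = twist·z/height = -236°·6/12 = -118.0000° = -2.059489 rad
cos θ = -0.469472, sin θ = -0.882948 (intermediates below are computed at full precision and shown rounded to 5 d.p.)
v1: (-3.5,0.5) → rotate → (2.08462,2.85558) → ×s → (3.56471,4.88304) → (3.56,4.88)
v2: (-3,-1.5) → rotate → (0.08399,3.35305) → ×s → (0.14363,5.73372) → (0.14,5.73)
v3: (1.5,-4.5) → rotate → (-4.67747,0.78820) → ×s → (-7.99848,1.34782) → (-8.00,1.35)
v4: (4,-4.5) → rotate → (-5.85115,-1.41917) → ×s → (-10.00547,-2.42678) → (-10.01,-2.43)
v5: (5,2) → rotate → (-0.58146,-5.35368) → ×s → (-0.99430,-9.15479) → (-0.99,-9.15)
v6: (2,4) → rotate → (2.59285,-3.64378) → ×s → (4.43377,-6.23087) → (4.43,-6.23)
v7: (-3.5,4.5) → rotate → (5.61641,0.97769) → ×s → (9.60407,1.67186) → (9.60,1.67)

Cross-section at z=6: (3.56,4.88) (0.14,5.73) (-8.00,1.35) (-10.01,-2.43) (-0.99,-9.15) (4.43,-6.23) (9.60,1.67)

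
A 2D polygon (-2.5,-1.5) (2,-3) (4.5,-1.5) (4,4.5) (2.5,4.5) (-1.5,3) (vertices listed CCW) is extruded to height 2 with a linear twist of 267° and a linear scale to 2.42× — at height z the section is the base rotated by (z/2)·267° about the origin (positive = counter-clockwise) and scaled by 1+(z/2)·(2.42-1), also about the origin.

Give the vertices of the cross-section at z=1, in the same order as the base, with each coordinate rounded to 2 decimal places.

Cross-section at z=1: (4.80,-1.34) (1.37,6.01) (-3.44,7.35) (-10.29,-0.34) (-8.52,-2.20) (-1.96,-5.39)

t = z/height = 1/2 = 0.5
s = 1 + (scale-1)·z/height = 1 + (2.42-1)·1/2 = 1.710000
θ = twist·z/height = 267°·1/2 = 133.5000° = 2.330015 rad
cos θ = -0.688355, sin θ = 0.725374 (intermediates below are computed at full precision and shown rounded to 5 d.p.)
v1: (-2.5,-1.5) → rotate → (2.80895,-0.78090) → ×s → (4.80330,-1.33535) → (4.80,-1.34)
v2: (2,-3) → rotate → (0.79941,3.51581) → ×s → (1.36700,6.01204) → (1.37,6.01)
v3: (4.5,-1.5) → rotate → (-2.00953,4.29672) → ×s → (-3.43630,7.34739) → (-3.44,7.35)
v4: (4,4.5) → rotate → (-6.01760,-0.19610) → ×s → (-10.29010,-0.33533) → (-10.29,-0.34)
v5: (2.5,4.5) → rotate → (-4.98507,-1.28416) → ×s → (-8.52447,-2.19591) → (-8.52,-2.20)
v6: (-1.5,3) → rotate → (-1.14359,-3.15313) → ×s → (-1.95554,-5.39184) → (-1.96,-5.39)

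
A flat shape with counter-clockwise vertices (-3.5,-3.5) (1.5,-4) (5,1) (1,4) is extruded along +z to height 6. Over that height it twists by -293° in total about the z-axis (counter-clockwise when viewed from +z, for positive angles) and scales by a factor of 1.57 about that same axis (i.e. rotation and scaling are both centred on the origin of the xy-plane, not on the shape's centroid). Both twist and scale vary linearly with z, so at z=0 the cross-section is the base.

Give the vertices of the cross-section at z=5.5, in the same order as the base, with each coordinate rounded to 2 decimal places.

t = z/height = 5.5/6 = 0.916667
s = 1 + (scale-1)·z/height = 1 + (1.57-1)·5.5/6 = 1.522500
θ = twist·z/height = -293°·5.5/6 = -268.5833° = -4.687663 rad
cos θ = -0.024723, sin θ = 0.999694 (intermediates below are computed at full precision and shown rounded to 5 d.p.)
v1: (-3.5,-3.5) → rotate → (3.58546,-3.41240) → ×s → (5.45886,-5.19538) → (5.46,-5.20)
v2: (1.5,-4) → rotate → (3.96169,1.59843) → ×s → (6.03168,2.43361) → (6.03,2.43)
v3: (5,1) → rotate → (-1.12331,4.97375) → ×s → (-1.71024,7.57253) → (-1.71,7.57)
v4: (1,4) → rotate → (-4.02350,0.90080) → ×s → (-6.12578,1.37147) → (-6.13,1.37)

Cross-section at z=5.5: (5.46,-5.20) (6.03,2.43) (-1.71,7.57) (-6.13,1.37)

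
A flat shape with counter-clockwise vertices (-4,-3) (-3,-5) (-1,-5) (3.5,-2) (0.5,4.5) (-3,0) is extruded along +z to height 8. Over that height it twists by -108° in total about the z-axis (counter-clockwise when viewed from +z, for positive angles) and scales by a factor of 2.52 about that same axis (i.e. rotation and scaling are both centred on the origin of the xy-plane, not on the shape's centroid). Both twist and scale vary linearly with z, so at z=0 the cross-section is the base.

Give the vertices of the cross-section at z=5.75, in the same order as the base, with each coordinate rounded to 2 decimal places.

Cross-section at z=5.75: (-7.93,6.83) (-11.56,3.89) (-10.67,-0.20) (-2.52,-8.05) (9.42,1.00) (-1.35,6.13)

t = z/height = 5.75/8 = 0.71875
s = 1 + (scale-1)·z/height = 1 + (2.52-1)·5.75/8 = 2.092500
θ = twist·z/height = -108°·5.75/8 = -77.6250° = -1.354812 rad
cos θ = 0.214309, sin θ = -0.976766 (intermediates below are computed at full precision and shown rounded to 5 d.p.)
v1: (-4,-3) → rotate → (-3.78753,3.26414) → ×s → (-7.92542,6.83020) → (-7.93,6.83)
v2: (-3,-5) → rotate → (-5.52676,1.85875) → ×s → (-11.56474,3.88944) → (-11.56,3.89)
v3: (-1,-5) → rotate → (-5.09814,-0.09478) → ×s → (-10.66785,-0.19833) → (-10.67,-0.20)
v4: (3.5,-2) → rotate → (-1.20345,-3.84730) → ×s → (-2.51822,-8.05047) → (-2.52,-8.05)
v5: (0.5,4.5) → rotate → (4.50260,0.47601) → ×s → (9.42169,0.99605) → (9.42,1.00)
v6: (-3,0) → rotate → (-0.64293,2.93030) → ×s → (-1.34533,6.13165) → (-1.35,6.13)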